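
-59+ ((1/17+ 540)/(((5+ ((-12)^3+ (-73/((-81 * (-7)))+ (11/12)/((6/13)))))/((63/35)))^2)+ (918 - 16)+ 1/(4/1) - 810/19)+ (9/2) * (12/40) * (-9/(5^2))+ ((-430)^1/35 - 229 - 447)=3853415890508203467239/34452472062037237250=111.85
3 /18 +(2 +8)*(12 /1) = 721 /6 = 120.17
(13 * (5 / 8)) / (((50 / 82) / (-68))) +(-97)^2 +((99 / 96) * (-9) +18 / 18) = 1359139 / 160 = 8494.62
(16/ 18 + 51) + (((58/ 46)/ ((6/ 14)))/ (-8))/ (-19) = 1633241/ 31464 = 51.91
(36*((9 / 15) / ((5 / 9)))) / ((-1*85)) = -972 / 2125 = -0.46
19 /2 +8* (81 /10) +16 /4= 783 /10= 78.30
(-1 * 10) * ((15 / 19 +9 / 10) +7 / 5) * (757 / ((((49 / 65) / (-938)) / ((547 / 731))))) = 2117090688830 / 97223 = 21775615.74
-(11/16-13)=197/16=12.31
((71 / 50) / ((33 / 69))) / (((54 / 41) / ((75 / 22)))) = 66953 / 8712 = 7.69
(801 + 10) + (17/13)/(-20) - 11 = 799.93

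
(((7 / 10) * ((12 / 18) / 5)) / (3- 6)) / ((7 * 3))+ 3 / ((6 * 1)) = 673 / 1350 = 0.50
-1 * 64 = -64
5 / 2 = 2.50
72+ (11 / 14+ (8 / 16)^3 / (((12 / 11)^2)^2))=84622423 / 1161216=72.87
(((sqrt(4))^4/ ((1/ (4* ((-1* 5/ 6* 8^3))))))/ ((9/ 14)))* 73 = -83722240/ 27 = -3100823.70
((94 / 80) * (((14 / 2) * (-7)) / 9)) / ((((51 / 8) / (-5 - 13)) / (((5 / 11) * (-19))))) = -87514 / 561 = -156.00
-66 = -66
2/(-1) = -2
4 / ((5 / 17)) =68 / 5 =13.60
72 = 72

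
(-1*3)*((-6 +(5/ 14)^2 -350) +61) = 173385/ 196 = 884.62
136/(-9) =-136/9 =-15.11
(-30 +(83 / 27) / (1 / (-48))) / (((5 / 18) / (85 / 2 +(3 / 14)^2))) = -6662861 / 245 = -27195.35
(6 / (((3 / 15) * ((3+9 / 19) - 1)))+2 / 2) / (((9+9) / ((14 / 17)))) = 0.60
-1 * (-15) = 15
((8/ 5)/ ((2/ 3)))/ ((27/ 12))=16/ 15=1.07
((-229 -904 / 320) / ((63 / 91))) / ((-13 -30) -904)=40183 / 113640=0.35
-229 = -229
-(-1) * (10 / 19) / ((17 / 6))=60 / 323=0.19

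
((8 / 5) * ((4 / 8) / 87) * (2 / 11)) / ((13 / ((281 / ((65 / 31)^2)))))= 2160328 / 262816125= 0.01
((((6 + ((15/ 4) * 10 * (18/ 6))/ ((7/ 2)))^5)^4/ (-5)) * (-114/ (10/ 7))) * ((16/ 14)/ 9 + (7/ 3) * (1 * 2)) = 3250601321087270175687384000000000.00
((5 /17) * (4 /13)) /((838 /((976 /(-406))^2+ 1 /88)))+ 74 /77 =0.96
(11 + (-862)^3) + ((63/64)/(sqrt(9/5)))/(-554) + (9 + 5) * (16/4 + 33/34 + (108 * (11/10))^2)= -272130160182/425-21 * sqrt(5)/35456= -640306259.25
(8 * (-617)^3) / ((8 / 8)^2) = -1879080904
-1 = -1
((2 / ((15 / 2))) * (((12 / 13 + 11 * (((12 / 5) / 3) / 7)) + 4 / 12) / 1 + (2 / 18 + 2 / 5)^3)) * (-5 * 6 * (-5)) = 175604176 / 1658475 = 105.88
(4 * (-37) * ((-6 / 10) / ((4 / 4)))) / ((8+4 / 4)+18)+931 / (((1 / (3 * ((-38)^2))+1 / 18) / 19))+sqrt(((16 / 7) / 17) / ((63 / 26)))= 4 * sqrt(442) / 357+2068997656 / 6525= 317088.00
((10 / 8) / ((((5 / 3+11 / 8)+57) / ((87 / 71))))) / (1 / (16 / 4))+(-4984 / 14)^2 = 12966497336 / 102311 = 126736.10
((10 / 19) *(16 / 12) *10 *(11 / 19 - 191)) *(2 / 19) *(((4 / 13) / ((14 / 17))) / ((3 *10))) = -1.75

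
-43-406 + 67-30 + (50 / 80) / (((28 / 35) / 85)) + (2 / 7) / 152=-1470839 / 4256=-345.59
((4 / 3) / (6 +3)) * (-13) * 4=-208 / 27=-7.70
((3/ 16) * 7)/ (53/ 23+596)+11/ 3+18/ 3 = 236539/ 24464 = 9.67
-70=-70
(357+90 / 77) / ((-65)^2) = 0.08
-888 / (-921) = 296 / 307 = 0.96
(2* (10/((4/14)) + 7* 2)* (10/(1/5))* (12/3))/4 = 4900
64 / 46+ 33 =791 / 23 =34.39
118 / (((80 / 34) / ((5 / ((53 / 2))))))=9.46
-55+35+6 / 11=-214 / 11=-19.45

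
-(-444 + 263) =181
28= 28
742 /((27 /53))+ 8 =39542 /27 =1464.52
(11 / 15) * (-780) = -572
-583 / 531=-1.10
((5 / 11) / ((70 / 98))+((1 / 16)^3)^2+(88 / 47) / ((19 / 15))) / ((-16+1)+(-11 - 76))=-116159854453 / 5603288154112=-0.02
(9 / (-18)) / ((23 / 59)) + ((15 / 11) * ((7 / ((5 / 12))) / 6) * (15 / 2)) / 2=3298 / 253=13.04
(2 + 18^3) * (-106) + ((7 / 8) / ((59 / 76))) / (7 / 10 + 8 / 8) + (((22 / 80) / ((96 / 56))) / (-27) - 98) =-8039824736591 / 12998880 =-618501.34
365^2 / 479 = 133225 / 479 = 278.13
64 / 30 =32 / 15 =2.13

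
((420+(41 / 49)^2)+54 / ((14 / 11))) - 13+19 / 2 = 2207137 / 4802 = 459.63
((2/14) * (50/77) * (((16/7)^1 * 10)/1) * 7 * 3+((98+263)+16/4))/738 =220735/397782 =0.55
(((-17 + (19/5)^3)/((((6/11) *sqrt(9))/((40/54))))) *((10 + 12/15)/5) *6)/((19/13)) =1805232/11875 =152.02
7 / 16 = 0.44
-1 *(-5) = 5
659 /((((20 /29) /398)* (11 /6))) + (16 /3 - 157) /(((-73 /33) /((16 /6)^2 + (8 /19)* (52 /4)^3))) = 186300714961 /686565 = 271351.90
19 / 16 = 1.19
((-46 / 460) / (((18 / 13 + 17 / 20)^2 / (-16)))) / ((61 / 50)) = 5408000 / 20591221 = 0.26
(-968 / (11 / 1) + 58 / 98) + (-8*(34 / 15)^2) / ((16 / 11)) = -1275217 / 11025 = -115.67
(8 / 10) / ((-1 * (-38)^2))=-1 / 1805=-0.00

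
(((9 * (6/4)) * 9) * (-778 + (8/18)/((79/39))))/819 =-829503/7189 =-115.39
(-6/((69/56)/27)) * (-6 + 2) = 12096/23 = 525.91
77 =77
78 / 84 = 13 / 14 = 0.93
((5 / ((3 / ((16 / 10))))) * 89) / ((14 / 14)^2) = 237.33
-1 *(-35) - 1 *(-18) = 53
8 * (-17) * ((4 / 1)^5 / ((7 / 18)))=-2506752 / 7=-358107.43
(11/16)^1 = 11/16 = 0.69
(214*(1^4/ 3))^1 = 214/ 3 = 71.33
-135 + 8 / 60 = -2023 / 15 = -134.87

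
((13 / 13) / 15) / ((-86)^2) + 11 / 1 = 11.00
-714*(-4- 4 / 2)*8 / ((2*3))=5712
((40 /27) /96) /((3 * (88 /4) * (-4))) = -5 /85536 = -0.00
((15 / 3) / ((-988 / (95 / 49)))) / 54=-0.00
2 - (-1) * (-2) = 0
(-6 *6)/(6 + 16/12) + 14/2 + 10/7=271/77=3.52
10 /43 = 0.23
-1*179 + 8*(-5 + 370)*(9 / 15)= 1573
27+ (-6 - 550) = -529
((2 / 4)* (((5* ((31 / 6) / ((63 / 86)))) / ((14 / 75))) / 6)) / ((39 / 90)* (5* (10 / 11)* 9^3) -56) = 42625 / 3736152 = 0.01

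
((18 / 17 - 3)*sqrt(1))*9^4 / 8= -216513 / 136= -1592.01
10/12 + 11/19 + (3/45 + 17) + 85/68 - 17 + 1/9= 9713/3420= 2.84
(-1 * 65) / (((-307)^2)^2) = -65 / 8882874001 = -0.00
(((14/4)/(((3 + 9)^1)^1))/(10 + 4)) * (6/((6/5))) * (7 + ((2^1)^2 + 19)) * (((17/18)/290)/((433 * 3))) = 0.00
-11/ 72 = -0.15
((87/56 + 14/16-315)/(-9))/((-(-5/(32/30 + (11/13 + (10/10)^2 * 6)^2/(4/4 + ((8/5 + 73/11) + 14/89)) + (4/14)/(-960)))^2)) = -3419084315941282445491603/67110156824391888480000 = -50.95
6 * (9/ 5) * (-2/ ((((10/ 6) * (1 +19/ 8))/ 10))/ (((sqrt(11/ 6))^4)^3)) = -8957952/ 8857805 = -1.01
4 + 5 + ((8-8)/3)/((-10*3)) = 9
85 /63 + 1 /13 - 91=-73361 /819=-89.57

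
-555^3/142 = -170953875/142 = -1203900.53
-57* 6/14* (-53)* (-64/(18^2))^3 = -4124672/413343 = -9.98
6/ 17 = 0.35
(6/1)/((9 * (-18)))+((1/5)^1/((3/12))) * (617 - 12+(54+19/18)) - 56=63721/135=472.01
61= 61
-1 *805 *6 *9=-43470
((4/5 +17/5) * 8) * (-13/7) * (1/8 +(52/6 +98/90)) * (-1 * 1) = 46241/75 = 616.55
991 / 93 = 10.66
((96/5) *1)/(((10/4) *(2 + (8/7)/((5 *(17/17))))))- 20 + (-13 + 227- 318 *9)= -173196/65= -2664.55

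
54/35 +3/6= 2.04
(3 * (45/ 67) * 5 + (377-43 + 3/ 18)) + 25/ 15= 139055/ 402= 345.91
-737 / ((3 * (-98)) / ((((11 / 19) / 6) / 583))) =737 / 1776348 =0.00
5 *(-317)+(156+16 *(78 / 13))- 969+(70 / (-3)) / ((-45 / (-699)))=-23980 / 9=-2664.44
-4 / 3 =-1.33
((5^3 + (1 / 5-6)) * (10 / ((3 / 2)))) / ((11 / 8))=577.94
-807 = -807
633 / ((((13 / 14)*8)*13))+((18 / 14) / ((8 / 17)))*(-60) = -744693 / 4732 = -157.37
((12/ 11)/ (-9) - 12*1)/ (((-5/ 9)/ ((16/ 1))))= 3840/ 11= 349.09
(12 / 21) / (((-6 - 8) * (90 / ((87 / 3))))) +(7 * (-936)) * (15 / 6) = -36117929 / 2205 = -16380.01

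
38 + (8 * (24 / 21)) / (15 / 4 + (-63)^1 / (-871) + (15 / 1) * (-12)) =163048622 / 4296621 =37.95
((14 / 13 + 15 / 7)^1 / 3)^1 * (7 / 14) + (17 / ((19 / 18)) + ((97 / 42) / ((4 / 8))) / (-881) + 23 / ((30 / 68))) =1047538087 / 15232490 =68.77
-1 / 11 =-0.09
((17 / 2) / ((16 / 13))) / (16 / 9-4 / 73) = 145197 / 36224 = 4.01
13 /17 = 0.76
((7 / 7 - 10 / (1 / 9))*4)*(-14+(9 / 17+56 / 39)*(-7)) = 6551468 / 663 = 9881.55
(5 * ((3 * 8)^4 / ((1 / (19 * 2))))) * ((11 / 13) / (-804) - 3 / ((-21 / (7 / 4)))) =13668618240 / 871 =15693017.50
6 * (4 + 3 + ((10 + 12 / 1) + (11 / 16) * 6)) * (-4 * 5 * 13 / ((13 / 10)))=-39750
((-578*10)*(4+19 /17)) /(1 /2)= -59160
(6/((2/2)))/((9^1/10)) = 20/3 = 6.67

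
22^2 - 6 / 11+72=6110 / 11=555.45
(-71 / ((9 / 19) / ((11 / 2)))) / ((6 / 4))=-14839 / 27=-549.59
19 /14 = 1.36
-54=-54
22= 22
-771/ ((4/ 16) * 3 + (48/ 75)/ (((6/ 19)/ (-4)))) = 231300/ 2207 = 104.80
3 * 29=87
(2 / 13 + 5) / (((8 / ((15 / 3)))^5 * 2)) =209375 / 851968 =0.25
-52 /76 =-13 /19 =-0.68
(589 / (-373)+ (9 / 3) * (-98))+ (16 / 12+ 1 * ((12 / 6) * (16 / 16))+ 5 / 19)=-6207842 / 21261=-291.98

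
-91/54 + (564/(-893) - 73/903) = -740443/308826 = -2.40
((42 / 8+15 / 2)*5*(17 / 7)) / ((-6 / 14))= -1445 / 4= -361.25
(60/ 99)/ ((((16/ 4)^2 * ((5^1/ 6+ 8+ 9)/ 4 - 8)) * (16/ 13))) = -13/ 1496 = -0.01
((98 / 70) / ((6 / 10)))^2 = 49 / 9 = 5.44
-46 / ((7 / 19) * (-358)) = 437 / 1253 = 0.35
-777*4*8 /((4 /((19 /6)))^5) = -641309641 /82944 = -7731.84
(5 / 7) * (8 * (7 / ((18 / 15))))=100 / 3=33.33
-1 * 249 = -249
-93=-93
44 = 44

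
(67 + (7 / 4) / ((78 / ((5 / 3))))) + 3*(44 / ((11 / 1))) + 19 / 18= 24989 / 312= 80.09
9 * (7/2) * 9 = 567/2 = 283.50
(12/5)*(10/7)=24/7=3.43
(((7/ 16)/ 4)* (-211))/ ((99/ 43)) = -63511/ 6336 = -10.02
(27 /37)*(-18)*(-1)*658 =319788 /37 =8642.92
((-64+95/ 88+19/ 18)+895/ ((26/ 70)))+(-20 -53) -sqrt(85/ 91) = 23420831/ 10296 -sqrt(7735)/ 91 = 2273.78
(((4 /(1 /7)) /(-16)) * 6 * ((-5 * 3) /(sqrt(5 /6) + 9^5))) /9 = 885735 /2988672343- 5 * sqrt(30) /5977344686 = 0.00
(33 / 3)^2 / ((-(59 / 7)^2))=-1.70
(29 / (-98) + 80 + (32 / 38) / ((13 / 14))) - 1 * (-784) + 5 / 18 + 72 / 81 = 865.78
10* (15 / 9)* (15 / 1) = 250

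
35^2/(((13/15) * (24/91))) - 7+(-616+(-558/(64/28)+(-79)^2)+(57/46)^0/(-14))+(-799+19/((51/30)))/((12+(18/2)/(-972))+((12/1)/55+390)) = 249056631457/23208604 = 10731.22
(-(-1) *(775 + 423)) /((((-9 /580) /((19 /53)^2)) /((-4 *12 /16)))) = 250837240 /8427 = 29765.90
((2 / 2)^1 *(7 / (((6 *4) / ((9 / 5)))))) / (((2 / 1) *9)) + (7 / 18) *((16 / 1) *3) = 4487 / 240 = 18.70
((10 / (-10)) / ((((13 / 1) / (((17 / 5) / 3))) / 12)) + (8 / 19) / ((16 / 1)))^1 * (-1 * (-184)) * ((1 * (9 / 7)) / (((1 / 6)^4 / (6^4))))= -405231791.66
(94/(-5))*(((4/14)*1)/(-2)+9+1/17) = -99734/595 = -167.62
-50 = -50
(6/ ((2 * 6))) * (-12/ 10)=-3/ 5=-0.60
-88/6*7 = -308/3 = -102.67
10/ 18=5/ 9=0.56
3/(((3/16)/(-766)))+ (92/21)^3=-112724128/9261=-12171.92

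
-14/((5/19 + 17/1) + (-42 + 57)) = -266/613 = -0.43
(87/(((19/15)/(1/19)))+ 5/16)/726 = 22685/4193376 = 0.01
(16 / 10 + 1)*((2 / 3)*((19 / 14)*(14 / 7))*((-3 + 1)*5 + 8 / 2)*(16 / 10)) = -7904 / 175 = -45.17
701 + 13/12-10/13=109405/156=701.31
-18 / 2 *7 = -63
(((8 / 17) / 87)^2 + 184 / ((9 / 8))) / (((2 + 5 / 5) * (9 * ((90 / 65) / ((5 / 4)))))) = 968955520 / 177182721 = 5.47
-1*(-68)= 68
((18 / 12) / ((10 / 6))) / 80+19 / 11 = 15299 / 8800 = 1.74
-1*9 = -9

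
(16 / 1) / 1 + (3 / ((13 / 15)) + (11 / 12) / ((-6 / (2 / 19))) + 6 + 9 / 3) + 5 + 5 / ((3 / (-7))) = 193657 / 8892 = 21.78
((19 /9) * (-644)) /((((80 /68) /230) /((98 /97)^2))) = -22974093352 /84681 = -271301.63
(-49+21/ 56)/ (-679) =0.07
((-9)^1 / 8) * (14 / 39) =-21 / 52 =-0.40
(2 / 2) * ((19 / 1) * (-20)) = -380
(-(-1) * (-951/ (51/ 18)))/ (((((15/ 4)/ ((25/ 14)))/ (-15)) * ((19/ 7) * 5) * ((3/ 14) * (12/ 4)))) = 88760/ 323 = 274.80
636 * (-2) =-1272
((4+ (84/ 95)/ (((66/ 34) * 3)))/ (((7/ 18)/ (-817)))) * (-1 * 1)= 3358128/ 385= 8722.41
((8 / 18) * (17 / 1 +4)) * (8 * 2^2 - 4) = 784 / 3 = 261.33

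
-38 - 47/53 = -2061/53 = -38.89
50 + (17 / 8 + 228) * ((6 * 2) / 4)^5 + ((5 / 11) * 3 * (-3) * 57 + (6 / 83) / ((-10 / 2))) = 2035521767 / 36520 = 55737.18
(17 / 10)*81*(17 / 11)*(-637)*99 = -134203797 / 10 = -13420379.70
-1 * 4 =-4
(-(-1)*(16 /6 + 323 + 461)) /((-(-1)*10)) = 236 /3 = 78.67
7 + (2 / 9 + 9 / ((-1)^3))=-16 / 9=-1.78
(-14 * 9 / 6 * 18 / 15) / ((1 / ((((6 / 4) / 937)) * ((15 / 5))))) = -567 / 4685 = -0.12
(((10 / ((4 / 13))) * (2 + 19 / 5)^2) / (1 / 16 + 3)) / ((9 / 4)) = 349856 / 2205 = 158.66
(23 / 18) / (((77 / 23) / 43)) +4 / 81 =205339 / 12474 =16.46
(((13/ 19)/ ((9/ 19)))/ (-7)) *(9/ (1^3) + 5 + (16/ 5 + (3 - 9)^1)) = -104/ 45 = -2.31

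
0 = 0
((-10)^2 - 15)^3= 614125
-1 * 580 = -580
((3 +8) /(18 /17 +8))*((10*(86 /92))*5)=18275 /322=56.75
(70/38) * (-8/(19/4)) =-1120/361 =-3.10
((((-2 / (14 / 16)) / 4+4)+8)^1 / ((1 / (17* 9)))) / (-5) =-2448 / 7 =-349.71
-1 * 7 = -7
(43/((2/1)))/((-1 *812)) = -43/1624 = -0.03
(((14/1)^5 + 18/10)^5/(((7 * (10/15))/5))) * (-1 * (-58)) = 12234252336847885232359694684408463/4375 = 2796400534136659481682216000000.00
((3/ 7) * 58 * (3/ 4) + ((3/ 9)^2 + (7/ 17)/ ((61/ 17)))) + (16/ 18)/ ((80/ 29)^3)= 516801567/ 27328000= 18.91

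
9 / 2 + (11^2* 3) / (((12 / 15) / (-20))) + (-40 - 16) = -18253 / 2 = -9126.50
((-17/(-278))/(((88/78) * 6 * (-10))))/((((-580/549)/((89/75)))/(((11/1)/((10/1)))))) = 0.00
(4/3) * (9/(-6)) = -2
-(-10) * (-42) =-420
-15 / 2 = -7.50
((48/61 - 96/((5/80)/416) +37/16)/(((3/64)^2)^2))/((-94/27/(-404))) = -132094136472829952/8601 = -15357997497131.72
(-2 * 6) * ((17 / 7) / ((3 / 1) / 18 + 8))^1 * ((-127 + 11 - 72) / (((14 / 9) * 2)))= 517752 / 2401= 215.64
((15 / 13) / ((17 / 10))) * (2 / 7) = 300 / 1547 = 0.19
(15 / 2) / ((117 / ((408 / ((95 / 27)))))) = 1836 / 247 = 7.43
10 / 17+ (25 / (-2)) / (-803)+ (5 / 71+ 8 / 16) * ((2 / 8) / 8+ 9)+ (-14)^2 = 12514918403 / 62030144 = 201.76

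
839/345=2.43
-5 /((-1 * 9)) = 5 /9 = 0.56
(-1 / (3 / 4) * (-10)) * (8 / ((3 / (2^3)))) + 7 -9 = 2542 / 9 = 282.44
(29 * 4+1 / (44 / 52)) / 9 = 1289 / 99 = 13.02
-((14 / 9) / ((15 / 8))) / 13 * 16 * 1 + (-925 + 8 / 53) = -925.87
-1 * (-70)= 70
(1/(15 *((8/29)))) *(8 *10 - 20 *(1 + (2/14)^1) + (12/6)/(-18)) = 104197/7560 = 13.78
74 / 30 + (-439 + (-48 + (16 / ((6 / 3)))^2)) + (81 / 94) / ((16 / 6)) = -4739971 / 11280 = -420.21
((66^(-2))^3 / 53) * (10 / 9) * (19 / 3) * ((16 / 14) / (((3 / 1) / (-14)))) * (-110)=475 / 504024726447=0.00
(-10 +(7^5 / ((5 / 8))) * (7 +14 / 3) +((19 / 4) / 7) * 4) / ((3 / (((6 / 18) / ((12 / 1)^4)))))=6588191 / 3919104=1.68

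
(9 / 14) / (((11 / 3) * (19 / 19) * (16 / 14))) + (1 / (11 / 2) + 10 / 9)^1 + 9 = 16547 / 1584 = 10.45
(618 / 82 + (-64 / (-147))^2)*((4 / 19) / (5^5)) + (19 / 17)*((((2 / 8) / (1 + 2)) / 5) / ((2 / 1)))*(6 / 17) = 231548576633 / 60810697237500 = 0.00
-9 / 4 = -2.25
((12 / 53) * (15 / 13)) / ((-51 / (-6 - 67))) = 4380 / 11713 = 0.37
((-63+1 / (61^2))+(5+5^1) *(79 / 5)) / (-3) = -117832 / 3721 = -31.67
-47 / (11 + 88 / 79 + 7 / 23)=-85399 / 22564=-3.78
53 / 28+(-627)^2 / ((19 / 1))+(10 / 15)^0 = 579429 / 28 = 20693.89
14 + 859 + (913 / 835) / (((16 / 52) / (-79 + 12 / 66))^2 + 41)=3796845310274868 / 4349059939195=873.03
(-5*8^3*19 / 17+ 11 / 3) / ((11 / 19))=-2768927 / 561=-4935.70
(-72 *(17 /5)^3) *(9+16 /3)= -5070216 /125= -40561.73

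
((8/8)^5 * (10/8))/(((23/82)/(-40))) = -4100/23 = -178.26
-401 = -401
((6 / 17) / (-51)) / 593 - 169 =-28962715 / 171377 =-169.00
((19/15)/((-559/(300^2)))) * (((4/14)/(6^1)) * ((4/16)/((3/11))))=-104500/11739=-8.90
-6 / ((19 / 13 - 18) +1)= 39 / 101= 0.39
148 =148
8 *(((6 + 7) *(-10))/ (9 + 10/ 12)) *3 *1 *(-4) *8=599040/ 59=10153.22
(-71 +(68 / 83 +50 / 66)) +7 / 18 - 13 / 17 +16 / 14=-134267041 / 1955646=-68.66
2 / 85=0.02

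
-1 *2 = -2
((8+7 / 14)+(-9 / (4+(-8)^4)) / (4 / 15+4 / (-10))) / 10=13967 / 16400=0.85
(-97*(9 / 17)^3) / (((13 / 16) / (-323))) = 21496752 / 3757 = 5721.79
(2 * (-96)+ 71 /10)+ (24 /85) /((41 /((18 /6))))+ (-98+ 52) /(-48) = -183.92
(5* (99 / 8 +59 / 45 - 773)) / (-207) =273353 / 14904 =18.34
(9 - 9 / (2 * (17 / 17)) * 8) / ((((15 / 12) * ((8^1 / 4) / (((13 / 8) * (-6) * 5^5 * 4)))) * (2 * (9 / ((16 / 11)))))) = 1170000 / 11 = 106363.64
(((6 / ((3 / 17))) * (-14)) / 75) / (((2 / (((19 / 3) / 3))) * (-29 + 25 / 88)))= 2992 / 12825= 0.23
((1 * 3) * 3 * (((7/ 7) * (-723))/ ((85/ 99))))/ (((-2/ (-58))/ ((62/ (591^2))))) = -128695446/ 3298765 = -39.01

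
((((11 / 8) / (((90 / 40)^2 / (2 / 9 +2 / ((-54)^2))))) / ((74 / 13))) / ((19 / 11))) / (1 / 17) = 8690825 / 83022894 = 0.10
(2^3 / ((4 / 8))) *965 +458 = 15898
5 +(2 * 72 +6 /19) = 2837 /19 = 149.32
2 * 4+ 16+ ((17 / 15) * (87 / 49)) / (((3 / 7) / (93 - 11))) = 42946 / 105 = 409.01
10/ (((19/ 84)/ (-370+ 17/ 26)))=-4033260/ 247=-16328.99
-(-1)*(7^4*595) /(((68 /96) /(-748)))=-1508596320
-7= -7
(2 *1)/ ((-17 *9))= -2/ 153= -0.01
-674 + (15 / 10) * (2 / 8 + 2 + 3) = -5329 / 8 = -666.12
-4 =-4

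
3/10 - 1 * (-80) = 803/10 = 80.30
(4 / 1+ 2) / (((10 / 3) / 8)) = 72 / 5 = 14.40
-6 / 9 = -2 / 3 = -0.67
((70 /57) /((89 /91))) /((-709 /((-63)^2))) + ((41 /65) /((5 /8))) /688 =-235499748821 /33509786050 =-7.03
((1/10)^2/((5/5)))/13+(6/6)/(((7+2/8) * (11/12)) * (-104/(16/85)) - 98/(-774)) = 29371087/59111373100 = 0.00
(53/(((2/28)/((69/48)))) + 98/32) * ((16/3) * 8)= 45640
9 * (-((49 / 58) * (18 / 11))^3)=-771895089 / 32461759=-23.78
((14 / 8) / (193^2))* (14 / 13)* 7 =343 / 968474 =0.00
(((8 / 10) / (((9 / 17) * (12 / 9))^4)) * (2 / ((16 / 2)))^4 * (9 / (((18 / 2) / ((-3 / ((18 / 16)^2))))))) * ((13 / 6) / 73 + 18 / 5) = -663908429 / 6130598400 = -0.11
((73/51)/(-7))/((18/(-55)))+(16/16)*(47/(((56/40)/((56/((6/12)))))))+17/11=3762.17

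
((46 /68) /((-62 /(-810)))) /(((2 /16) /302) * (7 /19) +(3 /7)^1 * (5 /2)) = 1496585160 /181461383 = 8.25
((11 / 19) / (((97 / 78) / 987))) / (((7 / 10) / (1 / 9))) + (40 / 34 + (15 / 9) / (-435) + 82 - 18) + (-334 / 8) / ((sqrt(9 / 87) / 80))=1129363693 / 8177391 - 3340 * sqrt(87) / 3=-10246.37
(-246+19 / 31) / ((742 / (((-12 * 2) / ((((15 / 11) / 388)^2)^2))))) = 10096504672400841728 / 194079375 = 52022553516.57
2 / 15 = 0.13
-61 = -61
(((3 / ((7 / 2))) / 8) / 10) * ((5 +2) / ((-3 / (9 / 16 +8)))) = -137 / 640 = -0.21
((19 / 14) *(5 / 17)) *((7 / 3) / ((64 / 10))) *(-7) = -3325 / 3264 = -1.02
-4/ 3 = -1.33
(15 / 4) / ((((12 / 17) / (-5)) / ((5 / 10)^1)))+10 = -105 / 32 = -3.28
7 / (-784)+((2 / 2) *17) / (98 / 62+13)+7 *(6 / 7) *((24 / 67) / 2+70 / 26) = 202669989 / 11023376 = 18.39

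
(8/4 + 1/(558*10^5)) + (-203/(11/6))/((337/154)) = -913892399663/18804600000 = -48.60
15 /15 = 1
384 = 384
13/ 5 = 2.60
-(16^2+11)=-267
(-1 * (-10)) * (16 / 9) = 160 / 9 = 17.78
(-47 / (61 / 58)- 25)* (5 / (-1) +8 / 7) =114777 / 427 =268.80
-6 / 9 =-2 / 3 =-0.67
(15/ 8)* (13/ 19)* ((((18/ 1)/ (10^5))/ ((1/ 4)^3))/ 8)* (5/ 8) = 351/ 304000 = 0.00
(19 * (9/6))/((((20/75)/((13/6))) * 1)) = 3705/16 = 231.56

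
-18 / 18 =-1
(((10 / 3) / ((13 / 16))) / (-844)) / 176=-5 / 181038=-0.00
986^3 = 958585256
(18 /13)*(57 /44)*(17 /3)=10.16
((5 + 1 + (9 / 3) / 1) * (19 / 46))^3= 51.37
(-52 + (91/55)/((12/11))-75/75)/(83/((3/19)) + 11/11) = -3089/31600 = -0.10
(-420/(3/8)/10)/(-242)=56/121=0.46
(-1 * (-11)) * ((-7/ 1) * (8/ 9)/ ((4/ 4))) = -616/ 9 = -68.44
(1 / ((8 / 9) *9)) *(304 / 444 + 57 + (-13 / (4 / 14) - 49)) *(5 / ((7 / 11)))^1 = -449515 / 12432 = -36.16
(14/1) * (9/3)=42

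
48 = 48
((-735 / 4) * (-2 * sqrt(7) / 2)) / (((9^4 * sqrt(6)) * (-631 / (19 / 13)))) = -4655 * sqrt(42) / 430559064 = -0.00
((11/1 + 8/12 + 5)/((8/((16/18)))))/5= 10/27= 0.37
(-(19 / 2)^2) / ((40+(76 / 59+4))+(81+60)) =-21299 / 43964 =-0.48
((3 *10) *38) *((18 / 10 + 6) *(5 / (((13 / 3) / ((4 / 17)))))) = 41040 / 17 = 2414.12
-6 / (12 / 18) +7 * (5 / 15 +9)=169 / 3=56.33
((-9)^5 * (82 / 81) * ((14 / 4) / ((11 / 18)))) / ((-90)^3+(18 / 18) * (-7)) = 3766014 / 8019077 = 0.47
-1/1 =-1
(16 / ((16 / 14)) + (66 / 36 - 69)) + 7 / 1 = -277 / 6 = -46.17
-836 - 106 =-942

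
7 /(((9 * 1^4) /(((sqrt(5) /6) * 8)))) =28 * sqrt(5) /27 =2.32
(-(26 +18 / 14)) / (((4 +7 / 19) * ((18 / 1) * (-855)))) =191 / 470610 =0.00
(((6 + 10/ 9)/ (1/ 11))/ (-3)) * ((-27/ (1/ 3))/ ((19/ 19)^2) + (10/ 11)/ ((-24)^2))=513206/ 243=2111.96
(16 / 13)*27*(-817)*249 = -87883056 / 13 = -6760235.08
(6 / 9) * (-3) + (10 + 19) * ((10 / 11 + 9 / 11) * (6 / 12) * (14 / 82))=2053 / 902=2.28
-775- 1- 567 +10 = -1333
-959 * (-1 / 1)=959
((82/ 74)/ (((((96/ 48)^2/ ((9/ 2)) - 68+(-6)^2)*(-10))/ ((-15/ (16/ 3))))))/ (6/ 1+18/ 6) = -369/ 331520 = -0.00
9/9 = 1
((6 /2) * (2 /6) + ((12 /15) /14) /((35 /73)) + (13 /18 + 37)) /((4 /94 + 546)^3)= 88919519819 /372719087006515200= 0.00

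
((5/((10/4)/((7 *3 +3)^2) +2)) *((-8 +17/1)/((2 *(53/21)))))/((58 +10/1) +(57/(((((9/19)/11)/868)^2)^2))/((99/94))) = 535692528/1076025643443434919952836463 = 0.00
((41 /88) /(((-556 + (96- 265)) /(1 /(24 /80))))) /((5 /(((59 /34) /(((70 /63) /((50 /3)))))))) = -2419 /216920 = -0.01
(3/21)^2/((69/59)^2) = 3481/233289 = 0.01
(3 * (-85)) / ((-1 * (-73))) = -255 / 73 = -3.49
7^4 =2401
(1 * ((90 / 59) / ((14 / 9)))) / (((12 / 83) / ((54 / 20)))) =60507 / 3304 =18.31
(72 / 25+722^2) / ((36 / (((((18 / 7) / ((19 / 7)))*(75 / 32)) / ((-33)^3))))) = -3258043 / 3641616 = -0.89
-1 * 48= -48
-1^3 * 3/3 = -1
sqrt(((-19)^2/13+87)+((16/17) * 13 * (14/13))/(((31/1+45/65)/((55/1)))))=2 * sqrt(17829188039)/22763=11.73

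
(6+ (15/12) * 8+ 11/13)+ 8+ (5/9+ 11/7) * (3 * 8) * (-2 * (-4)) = 118271/273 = 433.23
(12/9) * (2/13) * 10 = 80/39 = 2.05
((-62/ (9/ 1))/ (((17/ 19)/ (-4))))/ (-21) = -4712/ 3213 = -1.47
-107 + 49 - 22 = -80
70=70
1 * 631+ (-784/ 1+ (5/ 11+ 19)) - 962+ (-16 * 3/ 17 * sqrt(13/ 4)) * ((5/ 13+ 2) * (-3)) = -12051/ 11+ 2232 * sqrt(13)/ 221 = -1059.13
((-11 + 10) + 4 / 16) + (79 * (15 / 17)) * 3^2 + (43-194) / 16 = 167869 / 272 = 617.17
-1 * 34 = -34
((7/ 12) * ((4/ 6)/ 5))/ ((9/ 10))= 0.09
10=10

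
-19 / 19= -1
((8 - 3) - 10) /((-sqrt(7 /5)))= 5* sqrt(35) /7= 4.23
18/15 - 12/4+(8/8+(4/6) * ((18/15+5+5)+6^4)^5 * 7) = 166989149695311798964/9375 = 17812175967499925.22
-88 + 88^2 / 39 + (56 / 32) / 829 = 110.57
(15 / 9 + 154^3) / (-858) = -4256.72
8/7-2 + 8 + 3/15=257/35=7.34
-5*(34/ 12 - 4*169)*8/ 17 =80780/ 51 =1583.92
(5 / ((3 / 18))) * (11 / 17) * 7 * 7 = 16170 / 17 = 951.18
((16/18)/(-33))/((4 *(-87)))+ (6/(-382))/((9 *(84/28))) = -2489/4935249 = -0.00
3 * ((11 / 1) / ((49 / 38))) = 1254 / 49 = 25.59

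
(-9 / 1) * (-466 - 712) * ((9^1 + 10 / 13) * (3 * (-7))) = -28275534 / 13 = -2175041.08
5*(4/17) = 20/17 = 1.18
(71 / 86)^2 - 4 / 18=30577 / 66564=0.46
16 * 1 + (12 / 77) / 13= 16028 / 1001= 16.01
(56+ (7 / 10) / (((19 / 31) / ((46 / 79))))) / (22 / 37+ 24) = 2247861 / 975650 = 2.30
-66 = -66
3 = 3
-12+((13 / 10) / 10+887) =87513 / 100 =875.13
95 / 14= 6.79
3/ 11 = 0.27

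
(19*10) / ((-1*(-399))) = 0.48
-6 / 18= -1 / 3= -0.33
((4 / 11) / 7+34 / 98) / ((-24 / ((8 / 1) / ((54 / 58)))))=-0.14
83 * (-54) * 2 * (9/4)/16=-20169/16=-1260.56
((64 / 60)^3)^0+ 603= 604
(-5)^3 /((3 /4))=-500 /3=-166.67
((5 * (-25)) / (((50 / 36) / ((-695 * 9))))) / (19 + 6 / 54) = 2533275 / 86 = 29456.69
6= 6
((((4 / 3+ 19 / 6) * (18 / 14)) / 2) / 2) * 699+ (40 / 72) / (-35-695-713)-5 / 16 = 1470166801 / 1454544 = 1010.74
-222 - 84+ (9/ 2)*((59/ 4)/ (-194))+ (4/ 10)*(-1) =-2380319/ 7760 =-306.74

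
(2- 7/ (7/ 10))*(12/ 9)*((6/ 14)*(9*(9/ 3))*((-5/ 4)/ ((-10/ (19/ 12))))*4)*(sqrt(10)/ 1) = -684*sqrt(10)/ 7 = -309.00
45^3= 91125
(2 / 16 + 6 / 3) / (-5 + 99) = 17 / 752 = 0.02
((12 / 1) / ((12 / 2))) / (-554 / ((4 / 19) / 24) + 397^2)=2 / 94453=0.00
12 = 12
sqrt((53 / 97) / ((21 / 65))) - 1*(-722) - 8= sqrt(7017465) / 2037 +714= 715.30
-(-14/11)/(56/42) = 21/22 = 0.95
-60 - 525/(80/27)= -3795/16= -237.19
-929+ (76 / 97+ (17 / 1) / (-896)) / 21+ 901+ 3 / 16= -16898531 / 608384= -27.78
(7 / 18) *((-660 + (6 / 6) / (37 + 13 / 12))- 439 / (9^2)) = -172416097 / 666306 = -258.76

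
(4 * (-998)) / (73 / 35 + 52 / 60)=-1352.13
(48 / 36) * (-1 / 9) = -4 / 27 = -0.15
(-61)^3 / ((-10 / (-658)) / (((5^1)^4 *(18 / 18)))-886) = 9334593625 / 36436749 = 256.19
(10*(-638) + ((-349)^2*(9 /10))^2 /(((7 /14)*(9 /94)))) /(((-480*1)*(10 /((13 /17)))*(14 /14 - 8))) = 81580322248399 /14280000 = 5712907.72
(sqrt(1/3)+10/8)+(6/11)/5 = sqrt(3)/3+299/220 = 1.94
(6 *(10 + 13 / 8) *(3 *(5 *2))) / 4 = 4185 / 8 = 523.12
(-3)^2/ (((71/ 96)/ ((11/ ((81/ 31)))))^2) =119071744/ 408321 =291.61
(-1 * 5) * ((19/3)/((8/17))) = -1615/24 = -67.29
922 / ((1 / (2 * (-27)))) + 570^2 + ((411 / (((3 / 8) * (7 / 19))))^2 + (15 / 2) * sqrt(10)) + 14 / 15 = 15 * sqrt(10) / 2 + 6706792646 / 735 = 9124911.67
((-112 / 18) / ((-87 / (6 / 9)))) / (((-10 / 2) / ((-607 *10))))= 135968 / 2349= 57.88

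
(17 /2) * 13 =110.50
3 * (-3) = -9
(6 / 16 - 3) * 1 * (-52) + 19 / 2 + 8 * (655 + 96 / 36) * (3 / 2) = 8038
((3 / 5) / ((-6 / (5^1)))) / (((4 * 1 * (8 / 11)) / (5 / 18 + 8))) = -1639 / 1152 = -1.42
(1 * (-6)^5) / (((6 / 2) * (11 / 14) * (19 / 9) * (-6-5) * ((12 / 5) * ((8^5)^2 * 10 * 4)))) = 1701 / 1234266226688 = 0.00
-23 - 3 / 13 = -23.23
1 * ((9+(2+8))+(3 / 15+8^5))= 163936 / 5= 32787.20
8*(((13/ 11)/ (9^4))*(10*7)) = 7280/ 72171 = 0.10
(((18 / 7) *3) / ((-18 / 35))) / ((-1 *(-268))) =-15 / 268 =-0.06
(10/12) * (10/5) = 5/3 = 1.67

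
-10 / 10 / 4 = -1 / 4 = -0.25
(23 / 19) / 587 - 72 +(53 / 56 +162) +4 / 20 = 284642153 / 3122840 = 91.15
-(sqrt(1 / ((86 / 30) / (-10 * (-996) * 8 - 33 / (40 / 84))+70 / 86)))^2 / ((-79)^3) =102697803 / 41215562171387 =0.00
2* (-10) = -20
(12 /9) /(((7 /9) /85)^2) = 15924.49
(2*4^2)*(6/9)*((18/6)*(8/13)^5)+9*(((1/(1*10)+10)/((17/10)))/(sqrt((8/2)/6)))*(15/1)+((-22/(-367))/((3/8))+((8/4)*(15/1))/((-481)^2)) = 3250505585390/559638428817+13635*sqrt(6)/34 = 988.13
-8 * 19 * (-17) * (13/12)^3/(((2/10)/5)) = 17740775/216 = 82133.22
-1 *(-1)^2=-1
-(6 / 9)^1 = -2 / 3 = -0.67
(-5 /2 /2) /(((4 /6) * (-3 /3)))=15 /8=1.88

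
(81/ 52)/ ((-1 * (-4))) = 81/ 208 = 0.39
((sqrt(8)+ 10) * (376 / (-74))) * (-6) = 2256 * sqrt(2) / 37+ 11280 / 37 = 391.09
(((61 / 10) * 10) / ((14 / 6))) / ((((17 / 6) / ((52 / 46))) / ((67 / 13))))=147132 / 2737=53.76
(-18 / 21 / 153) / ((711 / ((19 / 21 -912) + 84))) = 34738 / 5330367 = 0.01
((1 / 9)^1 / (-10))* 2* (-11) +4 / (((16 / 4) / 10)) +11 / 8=4183 / 360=11.62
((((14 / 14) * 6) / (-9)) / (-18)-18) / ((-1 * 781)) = 485 / 21087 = 0.02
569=569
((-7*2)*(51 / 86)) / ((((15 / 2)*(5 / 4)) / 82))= -78064 / 1075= -72.62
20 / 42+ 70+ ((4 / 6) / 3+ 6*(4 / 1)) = 5966 / 63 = 94.70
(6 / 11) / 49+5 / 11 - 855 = -854.53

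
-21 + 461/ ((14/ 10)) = 2158/ 7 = 308.29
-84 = -84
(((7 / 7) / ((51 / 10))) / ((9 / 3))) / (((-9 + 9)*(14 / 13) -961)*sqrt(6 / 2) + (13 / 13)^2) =-4805*sqrt(3) / 211947993 -5 / 211947993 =-0.00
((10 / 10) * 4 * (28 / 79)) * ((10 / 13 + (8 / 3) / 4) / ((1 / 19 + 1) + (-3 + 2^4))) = 119168 / 822627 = 0.14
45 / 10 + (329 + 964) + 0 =2595 / 2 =1297.50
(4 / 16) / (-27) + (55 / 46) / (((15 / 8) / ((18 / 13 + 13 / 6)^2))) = 1124063 / 139932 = 8.03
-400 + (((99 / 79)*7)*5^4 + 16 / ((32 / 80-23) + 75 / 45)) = 63029945 / 12403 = 5081.83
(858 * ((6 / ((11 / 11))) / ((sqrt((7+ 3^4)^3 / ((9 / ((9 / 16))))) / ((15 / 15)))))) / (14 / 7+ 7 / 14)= 117 * sqrt(22) / 55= 9.98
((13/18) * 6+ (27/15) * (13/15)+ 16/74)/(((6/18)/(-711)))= -12054294/925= -13031.67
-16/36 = -4/9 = -0.44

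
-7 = -7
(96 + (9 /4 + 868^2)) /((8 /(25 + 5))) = 45211335 /16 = 2825708.44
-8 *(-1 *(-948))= -7584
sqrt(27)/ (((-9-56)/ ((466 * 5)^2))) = -3257340 * sqrt(3)/ 13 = -433990.64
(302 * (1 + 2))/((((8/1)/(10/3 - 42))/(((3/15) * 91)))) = -398489/5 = -79697.80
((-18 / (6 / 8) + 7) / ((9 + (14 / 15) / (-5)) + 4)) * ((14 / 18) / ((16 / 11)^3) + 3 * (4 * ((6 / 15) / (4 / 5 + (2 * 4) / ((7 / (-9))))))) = 329365225 / 980127744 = 0.34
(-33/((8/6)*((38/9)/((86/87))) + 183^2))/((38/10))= -63855/246286493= -0.00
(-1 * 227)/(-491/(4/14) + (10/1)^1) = 454/3417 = 0.13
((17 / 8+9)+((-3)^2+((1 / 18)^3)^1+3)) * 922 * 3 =31086613 / 486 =63964.22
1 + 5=6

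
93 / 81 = 31 / 27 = 1.15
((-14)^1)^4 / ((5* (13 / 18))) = 691488 / 65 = 10638.28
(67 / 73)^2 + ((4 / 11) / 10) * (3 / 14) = 1744252 / 2051665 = 0.85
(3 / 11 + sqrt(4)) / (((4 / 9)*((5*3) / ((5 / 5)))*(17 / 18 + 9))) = 135 / 3938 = 0.03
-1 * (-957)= 957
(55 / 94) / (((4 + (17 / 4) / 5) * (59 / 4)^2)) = 8800 / 15869879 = 0.00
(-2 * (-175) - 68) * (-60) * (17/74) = -143820/37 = -3887.03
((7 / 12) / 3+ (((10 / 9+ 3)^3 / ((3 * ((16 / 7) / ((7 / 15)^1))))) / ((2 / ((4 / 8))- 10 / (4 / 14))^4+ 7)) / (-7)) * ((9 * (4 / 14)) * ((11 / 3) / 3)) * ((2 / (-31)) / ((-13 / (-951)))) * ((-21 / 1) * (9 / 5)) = 328666882011083 / 3014672450400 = 109.02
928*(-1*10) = -9280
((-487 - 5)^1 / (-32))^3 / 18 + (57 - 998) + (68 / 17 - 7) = -759893 / 1024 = -742.08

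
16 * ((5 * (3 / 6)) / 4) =10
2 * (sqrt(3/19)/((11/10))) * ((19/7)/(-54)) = -10 * sqrt(57)/2079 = -0.04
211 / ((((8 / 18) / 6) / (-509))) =-2899773 / 2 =-1449886.50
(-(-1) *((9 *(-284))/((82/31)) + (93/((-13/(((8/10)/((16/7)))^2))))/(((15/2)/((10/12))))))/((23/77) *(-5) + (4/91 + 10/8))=47593937083/9827700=4842.84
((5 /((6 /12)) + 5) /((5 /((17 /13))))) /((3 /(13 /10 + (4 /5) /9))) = 425 /234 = 1.82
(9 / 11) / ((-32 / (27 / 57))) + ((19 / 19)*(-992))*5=-33172561 / 6688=-4960.01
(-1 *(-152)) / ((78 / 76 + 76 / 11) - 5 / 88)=254144 / 13173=19.29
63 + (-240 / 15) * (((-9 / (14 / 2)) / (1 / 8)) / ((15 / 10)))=1209 / 7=172.71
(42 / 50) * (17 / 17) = 21 / 25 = 0.84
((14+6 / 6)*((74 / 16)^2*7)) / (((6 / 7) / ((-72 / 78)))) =-1006215 / 416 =-2418.79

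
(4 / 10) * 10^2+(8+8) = 56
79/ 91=0.87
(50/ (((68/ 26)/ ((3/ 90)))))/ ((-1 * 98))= -65/ 9996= -0.01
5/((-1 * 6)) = -5/6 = -0.83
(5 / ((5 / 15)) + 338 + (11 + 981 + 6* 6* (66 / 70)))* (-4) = -193052 / 35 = -5515.77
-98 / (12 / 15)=-245 / 2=-122.50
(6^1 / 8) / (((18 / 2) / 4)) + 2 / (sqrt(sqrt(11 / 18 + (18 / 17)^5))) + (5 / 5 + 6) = 34* sqrt(3)* 34^(1 / 4)* 49630651^(3 / 4) / 49630651 + 22 / 3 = 9.03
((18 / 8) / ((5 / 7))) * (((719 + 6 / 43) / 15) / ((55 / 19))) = 12338277 / 236500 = 52.17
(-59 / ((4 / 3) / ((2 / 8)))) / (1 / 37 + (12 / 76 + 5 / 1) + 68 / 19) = -124431 / 98576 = -1.26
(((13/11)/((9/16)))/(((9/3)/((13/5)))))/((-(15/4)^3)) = -173056/5011875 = -0.03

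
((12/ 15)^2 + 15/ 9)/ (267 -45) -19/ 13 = -314101/ 216450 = -1.45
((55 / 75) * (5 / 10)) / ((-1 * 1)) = -0.37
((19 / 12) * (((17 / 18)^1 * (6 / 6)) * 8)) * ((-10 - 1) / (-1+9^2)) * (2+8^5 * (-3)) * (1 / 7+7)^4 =27286484843750 / 64827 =420912348.92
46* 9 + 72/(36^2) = 7453/18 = 414.06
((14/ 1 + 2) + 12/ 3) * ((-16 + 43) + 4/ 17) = 544.71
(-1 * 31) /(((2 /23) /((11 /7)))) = -7843 /14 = -560.21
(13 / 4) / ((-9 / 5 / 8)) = -130 / 9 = -14.44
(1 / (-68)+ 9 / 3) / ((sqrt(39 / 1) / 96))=1624* sqrt(39) / 221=45.89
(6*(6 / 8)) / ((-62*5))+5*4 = 12391 / 620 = 19.99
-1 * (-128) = 128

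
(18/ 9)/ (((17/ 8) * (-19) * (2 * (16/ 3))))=-3/ 646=-0.00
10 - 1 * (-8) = 18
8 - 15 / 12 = 27 / 4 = 6.75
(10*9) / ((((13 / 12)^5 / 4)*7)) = 89579520 / 2599051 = 34.47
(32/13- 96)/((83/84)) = -102144/1079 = -94.67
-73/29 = -2.52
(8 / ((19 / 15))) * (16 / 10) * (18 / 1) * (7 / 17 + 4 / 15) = 199296 / 1615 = 123.40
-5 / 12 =-0.42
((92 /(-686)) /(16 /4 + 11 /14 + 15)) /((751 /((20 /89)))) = -1840 /907205747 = -0.00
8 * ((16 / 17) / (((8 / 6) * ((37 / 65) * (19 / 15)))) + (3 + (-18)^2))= 2623.83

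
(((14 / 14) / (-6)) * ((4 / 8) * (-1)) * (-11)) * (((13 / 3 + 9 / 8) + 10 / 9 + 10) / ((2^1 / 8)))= -13123 / 216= -60.75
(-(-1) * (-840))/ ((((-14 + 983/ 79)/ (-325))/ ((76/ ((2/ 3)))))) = -19988926.83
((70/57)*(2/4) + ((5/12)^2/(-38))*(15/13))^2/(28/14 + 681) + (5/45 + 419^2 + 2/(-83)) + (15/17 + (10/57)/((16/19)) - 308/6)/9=95125848277754833883/541856253699072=175555.51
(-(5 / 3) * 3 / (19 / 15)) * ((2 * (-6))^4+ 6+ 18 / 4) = -3111975 / 38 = -81894.08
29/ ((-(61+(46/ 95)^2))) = -261725/ 552641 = -0.47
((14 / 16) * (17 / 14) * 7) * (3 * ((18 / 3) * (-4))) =-1071 / 2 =-535.50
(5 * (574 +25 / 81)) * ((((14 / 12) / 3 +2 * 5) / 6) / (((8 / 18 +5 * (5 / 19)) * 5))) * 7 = 165282007 / 41796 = 3954.49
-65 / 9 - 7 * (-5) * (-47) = -14870 / 9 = -1652.22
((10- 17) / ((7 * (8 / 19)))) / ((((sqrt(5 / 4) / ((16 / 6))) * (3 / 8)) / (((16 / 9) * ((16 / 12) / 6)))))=-9728 * sqrt(5) / 3645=-5.97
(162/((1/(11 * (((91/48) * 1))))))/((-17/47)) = -9340.21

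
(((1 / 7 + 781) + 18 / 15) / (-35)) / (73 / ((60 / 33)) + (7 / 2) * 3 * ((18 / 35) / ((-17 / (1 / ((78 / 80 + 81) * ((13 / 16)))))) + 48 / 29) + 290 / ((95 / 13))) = -14577706158184 / 63396529032305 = -0.23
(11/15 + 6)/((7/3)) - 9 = -214/35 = -6.11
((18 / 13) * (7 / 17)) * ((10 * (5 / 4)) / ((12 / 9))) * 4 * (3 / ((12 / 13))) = 4725 / 68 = 69.49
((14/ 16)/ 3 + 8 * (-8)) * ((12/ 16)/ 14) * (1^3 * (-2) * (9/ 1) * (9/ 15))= 41283/ 1120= 36.86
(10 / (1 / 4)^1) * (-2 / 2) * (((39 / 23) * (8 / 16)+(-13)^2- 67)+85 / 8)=-104395 / 23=-4538.91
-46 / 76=-23 / 38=-0.61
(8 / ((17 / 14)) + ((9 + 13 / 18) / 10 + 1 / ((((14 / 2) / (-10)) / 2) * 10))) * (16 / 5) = 24932 / 1071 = 23.28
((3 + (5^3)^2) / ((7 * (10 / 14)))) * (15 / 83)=46884 / 83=564.87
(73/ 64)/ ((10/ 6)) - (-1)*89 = 28699/ 320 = 89.68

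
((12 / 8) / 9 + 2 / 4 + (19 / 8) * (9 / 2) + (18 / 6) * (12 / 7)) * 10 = 27715 / 168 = 164.97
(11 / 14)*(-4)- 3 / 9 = -73 / 21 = -3.48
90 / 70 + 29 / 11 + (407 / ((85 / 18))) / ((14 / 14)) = 589772 / 6545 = 90.11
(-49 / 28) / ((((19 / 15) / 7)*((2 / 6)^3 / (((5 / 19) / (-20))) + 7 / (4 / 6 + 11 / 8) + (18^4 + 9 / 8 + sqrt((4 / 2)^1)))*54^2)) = -272215674815 / 8616365552355189606 + 144060*sqrt(2) / 478686975130843867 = -0.00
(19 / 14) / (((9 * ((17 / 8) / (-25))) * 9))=-1900 / 9639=-0.20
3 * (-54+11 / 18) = -961 / 6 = -160.17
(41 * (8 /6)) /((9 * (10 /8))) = 656 /135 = 4.86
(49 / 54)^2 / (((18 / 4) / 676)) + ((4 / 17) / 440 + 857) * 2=11273387581 / 6134535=1837.69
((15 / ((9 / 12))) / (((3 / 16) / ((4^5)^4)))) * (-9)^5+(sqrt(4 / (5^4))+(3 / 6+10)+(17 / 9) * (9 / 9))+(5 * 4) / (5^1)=-3116402981210161144589 / 450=-6925339958244802543.53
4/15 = 0.27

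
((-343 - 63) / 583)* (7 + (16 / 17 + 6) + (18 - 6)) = -179046 / 9911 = -18.07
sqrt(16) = 4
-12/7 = -1.71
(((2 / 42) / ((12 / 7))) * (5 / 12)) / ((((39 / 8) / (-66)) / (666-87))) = -10615 / 117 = -90.73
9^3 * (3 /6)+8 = 745 /2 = 372.50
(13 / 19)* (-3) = -2.05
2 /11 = 0.18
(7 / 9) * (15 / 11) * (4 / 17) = 140 / 561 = 0.25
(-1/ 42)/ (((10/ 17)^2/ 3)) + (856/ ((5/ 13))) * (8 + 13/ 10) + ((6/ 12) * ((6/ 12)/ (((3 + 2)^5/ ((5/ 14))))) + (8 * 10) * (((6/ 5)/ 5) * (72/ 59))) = 764098089/ 36875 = 20721.30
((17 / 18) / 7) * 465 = 2635 / 42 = 62.74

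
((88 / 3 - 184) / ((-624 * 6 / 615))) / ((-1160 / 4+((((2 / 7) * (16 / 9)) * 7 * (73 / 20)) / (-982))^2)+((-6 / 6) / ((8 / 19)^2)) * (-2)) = -0.09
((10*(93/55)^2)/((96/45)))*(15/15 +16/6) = 8649/176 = 49.14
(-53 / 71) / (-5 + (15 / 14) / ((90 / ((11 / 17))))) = 75684 / 506159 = 0.15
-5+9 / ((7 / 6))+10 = 89 / 7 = 12.71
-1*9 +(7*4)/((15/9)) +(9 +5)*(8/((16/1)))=74/5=14.80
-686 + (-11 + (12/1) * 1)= -685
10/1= 10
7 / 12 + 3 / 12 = 5 / 6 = 0.83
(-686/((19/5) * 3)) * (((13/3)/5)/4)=-4459/342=-13.04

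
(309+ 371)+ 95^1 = 775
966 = 966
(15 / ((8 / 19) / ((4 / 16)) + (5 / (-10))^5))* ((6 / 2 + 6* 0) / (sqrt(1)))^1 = 1824 / 67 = 27.22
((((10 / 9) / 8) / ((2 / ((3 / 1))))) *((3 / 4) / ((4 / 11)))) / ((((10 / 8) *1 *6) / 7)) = 77 / 192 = 0.40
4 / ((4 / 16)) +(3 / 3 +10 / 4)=39 / 2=19.50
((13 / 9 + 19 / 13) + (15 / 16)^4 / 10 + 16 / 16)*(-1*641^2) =-25098472360049 / 15335424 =-1636633.74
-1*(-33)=33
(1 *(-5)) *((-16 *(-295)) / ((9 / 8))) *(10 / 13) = -16136.75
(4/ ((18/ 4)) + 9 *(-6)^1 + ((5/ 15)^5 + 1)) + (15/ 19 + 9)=-42.32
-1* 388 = -388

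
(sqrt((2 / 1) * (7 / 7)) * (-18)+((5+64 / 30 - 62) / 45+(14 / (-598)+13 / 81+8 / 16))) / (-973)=704987 / 1178254350+18 * sqrt(2) / 973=0.03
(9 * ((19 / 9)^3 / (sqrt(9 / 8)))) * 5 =68590 * sqrt(2) / 243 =399.18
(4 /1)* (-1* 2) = -8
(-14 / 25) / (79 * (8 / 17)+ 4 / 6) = -357 / 24125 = -0.01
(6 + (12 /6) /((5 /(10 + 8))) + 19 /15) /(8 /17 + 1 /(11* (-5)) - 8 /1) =-40579 /21171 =-1.92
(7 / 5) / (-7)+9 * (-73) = -3286 / 5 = -657.20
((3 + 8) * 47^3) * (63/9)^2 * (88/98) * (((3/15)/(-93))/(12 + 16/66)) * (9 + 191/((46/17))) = -505907779993/720130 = -702522.85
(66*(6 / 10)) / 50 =99 / 125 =0.79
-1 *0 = 0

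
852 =852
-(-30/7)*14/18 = 10/3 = 3.33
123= 123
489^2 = 239121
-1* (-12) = 12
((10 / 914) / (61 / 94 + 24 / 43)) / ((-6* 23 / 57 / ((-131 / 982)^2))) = -3294826195 / 49453590662756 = -0.00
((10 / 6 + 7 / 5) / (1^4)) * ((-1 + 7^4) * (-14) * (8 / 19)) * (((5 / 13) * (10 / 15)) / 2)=-5562.21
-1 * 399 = -399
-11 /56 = -0.20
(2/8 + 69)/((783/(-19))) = -5263/3132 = -1.68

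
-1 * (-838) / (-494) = -419 / 247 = -1.70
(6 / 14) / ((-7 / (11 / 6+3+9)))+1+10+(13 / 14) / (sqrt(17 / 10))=13 * sqrt(170) / 238+995 / 98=10.87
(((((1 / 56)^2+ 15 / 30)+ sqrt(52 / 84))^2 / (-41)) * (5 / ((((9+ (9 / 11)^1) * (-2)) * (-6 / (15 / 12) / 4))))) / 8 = -7053570425 / 12541578706944 -143825 * sqrt(273) / 4665765888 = -0.00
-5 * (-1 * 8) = 40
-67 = -67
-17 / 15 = -1.13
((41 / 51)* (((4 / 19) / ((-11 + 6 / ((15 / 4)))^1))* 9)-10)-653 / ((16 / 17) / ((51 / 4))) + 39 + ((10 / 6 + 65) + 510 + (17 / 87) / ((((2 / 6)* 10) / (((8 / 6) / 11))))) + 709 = -35014619193259 / 4649029440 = -7531.60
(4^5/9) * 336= 114688/3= 38229.33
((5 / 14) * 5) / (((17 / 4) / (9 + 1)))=500 / 119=4.20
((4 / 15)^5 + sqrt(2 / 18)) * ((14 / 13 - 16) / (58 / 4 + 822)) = -14087116 / 2359378125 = -0.01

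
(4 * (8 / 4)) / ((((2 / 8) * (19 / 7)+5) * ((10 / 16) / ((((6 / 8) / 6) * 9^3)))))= 54432 / 265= 205.40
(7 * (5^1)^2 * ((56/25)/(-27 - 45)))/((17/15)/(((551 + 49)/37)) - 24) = 49000/215371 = 0.23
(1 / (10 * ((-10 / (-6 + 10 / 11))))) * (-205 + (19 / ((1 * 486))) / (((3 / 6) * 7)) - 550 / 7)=-964672 / 66825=-14.44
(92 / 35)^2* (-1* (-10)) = 16928 / 245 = 69.09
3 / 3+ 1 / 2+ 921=1845 / 2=922.50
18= 18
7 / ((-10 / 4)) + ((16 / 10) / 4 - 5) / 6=-107 / 30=-3.57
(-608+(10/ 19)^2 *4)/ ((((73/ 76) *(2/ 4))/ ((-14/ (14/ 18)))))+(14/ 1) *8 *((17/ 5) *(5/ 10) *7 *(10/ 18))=293181016/ 12483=23486.42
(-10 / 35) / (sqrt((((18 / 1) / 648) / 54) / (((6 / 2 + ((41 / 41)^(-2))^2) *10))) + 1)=-155520 / 544313 + 144 *sqrt(15) / 544313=-0.28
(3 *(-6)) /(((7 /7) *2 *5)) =-9 /5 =-1.80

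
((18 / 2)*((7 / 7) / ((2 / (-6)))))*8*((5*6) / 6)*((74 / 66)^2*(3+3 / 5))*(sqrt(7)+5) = -37369.90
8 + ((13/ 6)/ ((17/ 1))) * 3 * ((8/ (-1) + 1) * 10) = -319/ 17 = -18.76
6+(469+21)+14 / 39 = 19358 / 39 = 496.36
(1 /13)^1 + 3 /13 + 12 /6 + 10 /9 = 400 /117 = 3.42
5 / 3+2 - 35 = -94 / 3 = -31.33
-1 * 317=-317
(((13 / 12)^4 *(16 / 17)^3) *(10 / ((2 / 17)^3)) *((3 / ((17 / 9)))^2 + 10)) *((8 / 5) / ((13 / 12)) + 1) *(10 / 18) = 25602036460 / 210681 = 121520.39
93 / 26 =3.58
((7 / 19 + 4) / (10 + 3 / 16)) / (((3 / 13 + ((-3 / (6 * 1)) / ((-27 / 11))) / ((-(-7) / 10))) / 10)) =8.22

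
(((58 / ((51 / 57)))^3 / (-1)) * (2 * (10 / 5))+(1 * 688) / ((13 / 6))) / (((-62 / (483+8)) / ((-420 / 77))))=-47052184.63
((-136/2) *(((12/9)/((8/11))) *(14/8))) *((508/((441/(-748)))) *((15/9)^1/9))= 177642520/5103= 34811.39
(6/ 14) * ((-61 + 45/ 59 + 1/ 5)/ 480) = -17711/ 330400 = -0.05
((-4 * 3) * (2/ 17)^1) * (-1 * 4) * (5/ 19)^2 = 2400/ 6137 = 0.39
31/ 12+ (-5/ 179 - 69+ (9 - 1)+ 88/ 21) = -815765/ 15036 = -54.25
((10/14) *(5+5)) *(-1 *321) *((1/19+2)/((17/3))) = -1877850/2261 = -830.54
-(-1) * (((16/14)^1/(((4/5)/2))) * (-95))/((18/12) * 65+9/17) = -64600/23331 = -2.77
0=0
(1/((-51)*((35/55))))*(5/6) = -55/2142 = -0.03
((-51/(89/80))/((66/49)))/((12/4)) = -33320/2937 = -11.34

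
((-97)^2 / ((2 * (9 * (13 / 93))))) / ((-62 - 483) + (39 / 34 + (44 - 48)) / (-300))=-495854300 / 72265739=-6.86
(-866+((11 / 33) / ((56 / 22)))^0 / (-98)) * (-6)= 254607 / 49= 5196.06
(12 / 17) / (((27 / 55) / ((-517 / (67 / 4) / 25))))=-90992 / 51255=-1.78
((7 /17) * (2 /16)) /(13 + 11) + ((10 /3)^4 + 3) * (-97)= -1081005059 /88128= -12266.31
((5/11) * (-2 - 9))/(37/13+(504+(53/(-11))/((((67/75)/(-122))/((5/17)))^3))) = -1056518762585/66084091353631501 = -0.00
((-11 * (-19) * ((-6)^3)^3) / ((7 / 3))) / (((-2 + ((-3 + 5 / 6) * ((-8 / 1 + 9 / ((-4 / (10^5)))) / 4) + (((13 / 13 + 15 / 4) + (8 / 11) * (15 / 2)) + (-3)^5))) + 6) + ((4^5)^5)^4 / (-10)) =4170352158720 / 742405376447653507300386486661617122365257783127650289347210227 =0.00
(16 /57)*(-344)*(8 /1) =-44032 /57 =-772.49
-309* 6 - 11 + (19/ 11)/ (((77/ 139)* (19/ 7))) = -225526/ 121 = -1863.85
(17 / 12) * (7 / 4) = 2.48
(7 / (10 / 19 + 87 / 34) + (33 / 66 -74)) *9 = -641.08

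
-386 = -386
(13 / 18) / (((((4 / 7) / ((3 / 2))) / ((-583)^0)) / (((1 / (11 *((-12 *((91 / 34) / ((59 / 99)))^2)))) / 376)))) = -1006009 / 531196009344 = -0.00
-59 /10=-5.90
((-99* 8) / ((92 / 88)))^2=303595776 / 529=573905.06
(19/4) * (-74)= -351.50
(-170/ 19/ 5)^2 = 1156/ 361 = 3.20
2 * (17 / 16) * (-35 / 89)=-595 / 712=-0.84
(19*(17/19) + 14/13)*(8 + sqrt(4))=180.77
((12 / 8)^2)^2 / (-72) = -9 / 128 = -0.07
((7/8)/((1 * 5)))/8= 7/320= 0.02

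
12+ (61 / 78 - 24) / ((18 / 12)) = -407 / 117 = -3.48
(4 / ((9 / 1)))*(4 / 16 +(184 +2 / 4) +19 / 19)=82.56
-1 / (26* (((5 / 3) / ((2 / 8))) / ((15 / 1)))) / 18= -1 / 208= -0.00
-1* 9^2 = -81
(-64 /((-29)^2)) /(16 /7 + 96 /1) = -28 /36163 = -0.00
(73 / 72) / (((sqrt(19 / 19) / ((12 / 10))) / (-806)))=-29419 / 30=-980.63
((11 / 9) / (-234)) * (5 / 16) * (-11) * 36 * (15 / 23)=3025 / 7176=0.42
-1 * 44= -44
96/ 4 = 24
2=2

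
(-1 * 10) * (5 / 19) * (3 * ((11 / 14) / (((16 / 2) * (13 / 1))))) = -825 / 13832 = -0.06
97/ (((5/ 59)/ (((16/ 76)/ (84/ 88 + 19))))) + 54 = 2755694/ 41705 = 66.08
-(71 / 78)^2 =-5041 / 6084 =-0.83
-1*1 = -1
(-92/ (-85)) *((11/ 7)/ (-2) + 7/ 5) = 1978/ 2975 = 0.66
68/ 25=2.72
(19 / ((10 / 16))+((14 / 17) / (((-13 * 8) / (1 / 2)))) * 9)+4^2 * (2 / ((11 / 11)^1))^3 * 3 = 3662981 / 8840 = 414.36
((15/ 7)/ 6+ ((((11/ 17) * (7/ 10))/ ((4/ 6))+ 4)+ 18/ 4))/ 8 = 22697/ 19040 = 1.19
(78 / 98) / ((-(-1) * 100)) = 39 / 4900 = 0.01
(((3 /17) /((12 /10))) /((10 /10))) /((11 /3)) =15 /374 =0.04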